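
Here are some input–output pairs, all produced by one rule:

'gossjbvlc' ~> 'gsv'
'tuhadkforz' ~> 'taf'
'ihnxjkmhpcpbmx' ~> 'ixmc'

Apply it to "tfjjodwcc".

Each output is the input with this applied: delete the last 2 characters, then keep one character in every 3, starting at position 1 (positions 1st, 4th, 7th, ...).
Applying both steps to "tfjjodwcc": "tfjjodw", then "tjw".

tjw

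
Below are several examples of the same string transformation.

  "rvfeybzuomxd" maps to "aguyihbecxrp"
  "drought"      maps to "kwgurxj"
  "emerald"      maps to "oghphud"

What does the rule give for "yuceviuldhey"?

Looking at the pairs, the operation is to shift every letter 3 places forward in the alphabet (wrapping around), then move the last 2 characters to the front (rotate right by 2).
Starting from "yuceviuldhey": after the first operation, "bxfhylxogkhb"; after the second, "hbbxfhylxogk".

hbbxfhylxogk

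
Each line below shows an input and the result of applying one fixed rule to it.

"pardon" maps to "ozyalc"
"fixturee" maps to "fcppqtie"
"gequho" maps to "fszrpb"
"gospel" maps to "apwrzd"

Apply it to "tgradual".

oflwercl

The pattern: swap the front and back halves of the string, then shift every letter 11 places forward in the alphabet (wrapping around).
For "tgradual" the result is "oflwercl".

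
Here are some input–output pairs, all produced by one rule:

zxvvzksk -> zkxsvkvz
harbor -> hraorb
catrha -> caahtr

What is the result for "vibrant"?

What's happening: take characters alternately from the front and the back (1st, last, 2nd, 2nd-last, ...).
"vibrant" → "vtinbar".

vtinbar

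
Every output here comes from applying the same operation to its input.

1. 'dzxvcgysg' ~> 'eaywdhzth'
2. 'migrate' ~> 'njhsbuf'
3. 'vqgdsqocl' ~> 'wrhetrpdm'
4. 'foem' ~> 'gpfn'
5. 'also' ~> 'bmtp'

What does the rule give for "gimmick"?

hjnnjdl

What's happening: shift every letter 1 place forward in the alphabet (wrapping around).
Applying that to "gimmick" gives "hjnnjdl".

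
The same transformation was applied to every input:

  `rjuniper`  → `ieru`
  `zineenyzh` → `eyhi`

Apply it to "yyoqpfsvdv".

The pattern: move the first 3 characters to the end (rotate left by 3), then keep every other character starting from the second (positions 2nd, 4th, 6th, ...).
"yyoqpfsvdv" → "qpfsvdvyyo" → "psdyo".

psdyo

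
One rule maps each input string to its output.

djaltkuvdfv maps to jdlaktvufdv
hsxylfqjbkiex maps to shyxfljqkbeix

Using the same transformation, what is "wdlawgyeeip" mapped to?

dwalgweyiep

Looking at the pairs, the operation is to swap each adjacent pair of characters (1↔2, 3↔4, ...).
Applying that to "wdlawgyeeip" gives "dwalgweyiep".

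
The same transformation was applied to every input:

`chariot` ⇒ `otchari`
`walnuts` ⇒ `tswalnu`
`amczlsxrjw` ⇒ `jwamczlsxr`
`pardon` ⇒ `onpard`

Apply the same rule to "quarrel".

elquarr

The pattern: move the last 2 characters to the front (rotate right by 2).
Doing the same to "quarrel": "elquarr".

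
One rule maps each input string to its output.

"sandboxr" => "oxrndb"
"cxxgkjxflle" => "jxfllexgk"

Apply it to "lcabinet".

The rule is to delete the first 2 characters, then move the first 3 characters to the end (rotate left by 3).
Working it through for "lcabinet": intermediate "abinet", final "netabi".

netabi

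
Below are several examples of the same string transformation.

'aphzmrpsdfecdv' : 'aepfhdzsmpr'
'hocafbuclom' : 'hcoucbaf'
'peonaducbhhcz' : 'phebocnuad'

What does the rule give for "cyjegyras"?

The pattern: delete the last 3 characters, then take characters alternately from the front and the back (1st, last, 2nd, 2nd-last, ...).
Starting from "cyjegyras": after the first operation, "cyjegy"; after the second, "cyygje".
(Check on "hocafbuclom": → "hocafbuc" → "hcoucbaf" ✓)

cyygje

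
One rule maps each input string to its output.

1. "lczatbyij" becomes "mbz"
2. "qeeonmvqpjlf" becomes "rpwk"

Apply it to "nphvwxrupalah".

owsbi

Rule — keep one character in every 3, starting at position 1 (positions 1st, 4th, 7th, ...), then shift every letter 1 place forward in the alphabet (wrapping around).
Working it through for "nphvwxrupalah": intermediate "nvrah", final "owsbi".
(Check on "qeeonmvqpjlf": → "qovj" → "rpwk" ✓)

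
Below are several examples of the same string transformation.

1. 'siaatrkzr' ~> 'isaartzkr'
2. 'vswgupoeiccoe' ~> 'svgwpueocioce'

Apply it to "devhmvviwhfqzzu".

edhvvmivhwqfzzu

Each output is the input with this applied: swap each adjacent pair of characters (1↔2, 3↔4, ...).
"devhmvviwhfqzzu" → "edhvvmivhwqfzzu".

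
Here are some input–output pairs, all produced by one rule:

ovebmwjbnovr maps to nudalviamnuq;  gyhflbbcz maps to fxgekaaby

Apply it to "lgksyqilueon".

kfjrxphktdnm

Looking at the pairs, the operation is to shift every letter 1 place backward in the alphabet (wrapping around).
So "lgksyqilueon" becomes "kfjrxphktdnm".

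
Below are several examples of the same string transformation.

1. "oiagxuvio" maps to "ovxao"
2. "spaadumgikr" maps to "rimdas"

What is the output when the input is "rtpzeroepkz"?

Rule — keep every other character starting from the first (positions 1st, 3rd, 5th, ...), then reverse the string.
"rtpzeroepkz" → "rpeopz" → "zpoepr".

zpoepr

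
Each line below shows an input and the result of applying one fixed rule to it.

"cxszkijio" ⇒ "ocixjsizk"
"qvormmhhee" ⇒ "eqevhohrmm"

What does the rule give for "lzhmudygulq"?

qllzuhgmyud

Each output is the input with this applied: take characters alternately from the front and the back (1st, last, 2nd, 2nd-last, ...), then swap each adjacent pair of characters (1↔2, 3↔4, ...).
Applying both steps to "lzhmudygulq": "lqzlhumguyd", then "qllzuhgmyud".
(Check on "cxszkijio": → "coxisjzik" → "ocixjsizk" ✓)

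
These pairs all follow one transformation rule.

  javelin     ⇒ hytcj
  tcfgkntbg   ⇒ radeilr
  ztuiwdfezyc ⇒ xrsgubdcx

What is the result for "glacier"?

ejyag

The rule is to shift every letter 2 places backward in the alphabet (wrapping around), then delete the last 2 characters.
Doing the same to "glacier": "ejyag".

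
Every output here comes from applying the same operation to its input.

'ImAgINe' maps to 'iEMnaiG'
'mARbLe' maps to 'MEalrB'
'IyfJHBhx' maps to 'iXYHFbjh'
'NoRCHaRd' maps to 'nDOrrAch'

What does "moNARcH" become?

MhOCnra

Rule — flip the case of every letter, then take characters alternately from the front and the back (1st, last, 2nd, 2nd-last, ...).
For "moNARcH", step one produces "MOnarCh"; step two turns that into "MhOCnra".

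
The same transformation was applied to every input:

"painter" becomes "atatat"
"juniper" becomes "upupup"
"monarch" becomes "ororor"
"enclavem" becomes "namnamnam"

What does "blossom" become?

lslsls

Looking at the pairs, the operation is to keep one character in every 3, starting at position 2 (positions 2nd, 5th, 8th, ...), then write the whole string 3 times in a row.
"blossom" → "ls" → "lslsls".
(Check on "juniper": → "up" → "upupup" ✓)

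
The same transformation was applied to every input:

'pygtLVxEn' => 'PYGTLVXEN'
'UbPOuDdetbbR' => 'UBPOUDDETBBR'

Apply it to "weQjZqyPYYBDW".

WEQJZQYPYYBDW

Rule — convert every letter to uppercase.
So "weQjZqyPYYBDW" becomes "WEQJZQYPYYBDW".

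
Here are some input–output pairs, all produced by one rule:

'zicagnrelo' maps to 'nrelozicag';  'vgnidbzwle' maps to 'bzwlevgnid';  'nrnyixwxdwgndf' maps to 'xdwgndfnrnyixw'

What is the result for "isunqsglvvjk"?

The pattern: swap the front and back halves of the string.
For "isunqsglvvjk" the result is "glvvjkisunqs".

glvvjkisunqs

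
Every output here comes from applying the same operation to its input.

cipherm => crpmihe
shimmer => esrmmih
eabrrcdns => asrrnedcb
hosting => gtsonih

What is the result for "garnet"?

In each case the input is transformed by: sort the characters into reverse alphabetical order, then move the last character to the front.
Working it through for "garnet": intermediate "trngea", final "atrnge".

atrnge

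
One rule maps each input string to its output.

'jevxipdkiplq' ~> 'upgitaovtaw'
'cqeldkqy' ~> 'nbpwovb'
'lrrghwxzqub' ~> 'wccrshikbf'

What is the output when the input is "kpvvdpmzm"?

What's happening: delete the last character, then shift every letter 11 places forward in the alphabet (wrapping around).
Applying both steps to "kpvvdpmzm": "kpvvdpmz", then "vaggoaxk".
(Check on "jevxipdkiplq": → "jevxipdkipl" → "upgitaovtaw" ✓)

vaggoaxk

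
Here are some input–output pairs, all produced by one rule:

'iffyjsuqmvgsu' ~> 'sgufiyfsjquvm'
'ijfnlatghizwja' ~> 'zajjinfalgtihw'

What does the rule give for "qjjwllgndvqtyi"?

qiyjqwjllngvdt

The rule is to swap each adjacent pair of characters (1↔2, 3↔4, ...), then move the last 3 characters to the front (rotate right by 3).
Working it through for "qjjwllgndvqtyi": intermediate "jqwjllngvdtqiy", final "qiyjqwjllngvdt".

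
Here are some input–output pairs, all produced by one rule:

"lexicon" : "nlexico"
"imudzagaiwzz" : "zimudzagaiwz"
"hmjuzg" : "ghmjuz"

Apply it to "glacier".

rglacie

Rule — move the last character to the front.
For "glacier" the result is "rglacie".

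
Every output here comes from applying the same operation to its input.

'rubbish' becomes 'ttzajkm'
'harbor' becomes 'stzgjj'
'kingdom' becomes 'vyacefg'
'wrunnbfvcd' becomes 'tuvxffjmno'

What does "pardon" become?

The rule is to sort the characters into alphabetical order, then shift every letter 8 places backward in the alphabet (wrapping around).
Working it through for "pardon": intermediate "adnopr", final "svfghj".

svfghj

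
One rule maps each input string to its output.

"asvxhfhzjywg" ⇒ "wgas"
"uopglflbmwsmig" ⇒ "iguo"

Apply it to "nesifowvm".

The transformation: move the first 2 characters to the end (rotate left by 2), then keep only the last 4 characters.
"nesifowvm" → "sifowvmne" → "vmne".

vmne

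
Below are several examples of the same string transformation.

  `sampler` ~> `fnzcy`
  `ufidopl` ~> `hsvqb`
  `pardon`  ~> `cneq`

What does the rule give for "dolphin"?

In each case the input is transformed by: shift every letter 13 places forward in the alphabet (wrapping around) — i.e. ROT13, then delete the last 2 characters.
"dolphin" → "qbycu".

qbycu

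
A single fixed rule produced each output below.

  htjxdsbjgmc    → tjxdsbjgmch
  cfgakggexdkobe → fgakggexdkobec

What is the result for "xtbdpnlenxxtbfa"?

In each case the input is transformed by: move the first character to the end.
For "xtbdpnlenxxtbfa" the result is "tbdpnlenxxtbfax".

tbdpnlenxxtbfax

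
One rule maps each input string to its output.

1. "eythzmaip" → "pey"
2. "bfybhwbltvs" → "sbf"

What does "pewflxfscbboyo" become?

ope

In each case the input is transformed by: move the first 2 characters to the end (rotate left by 2), then keep only the last 3 characters.
Working it through for "pewflxfscbboyo": intermediate "wflxfscbboyope", final "ope".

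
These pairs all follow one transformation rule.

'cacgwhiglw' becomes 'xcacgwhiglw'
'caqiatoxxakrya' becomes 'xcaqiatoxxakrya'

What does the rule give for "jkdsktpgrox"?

What's happening: prepend "x".
Applying that to "jkdsktpgrox" gives "xjkdsktpgrox".

xjkdsktpgrox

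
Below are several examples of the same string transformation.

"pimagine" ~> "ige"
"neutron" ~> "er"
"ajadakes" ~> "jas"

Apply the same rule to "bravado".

ra

Looking at the pairs, the operation is to keep one character in every 3, starting at position 2 (positions 2nd, 5th, 8th, ...).
Applying that to "bravado" gives "ra".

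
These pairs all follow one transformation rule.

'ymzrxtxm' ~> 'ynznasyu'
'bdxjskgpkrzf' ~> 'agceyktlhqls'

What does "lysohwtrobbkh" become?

limztpixuspcc

Each output is the input with this applied: shift every letter 1 place forward in the alphabet (wrapping around), then move the last 2 characters to the front (rotate right by 2).
On "lysohwtrobbkh": the first step gives "mztpixuspccli", and the second then gives "limztpixuspcc".
(Check on "ymzrxtxm": → "znasyuyn" → "ynznasyu" ✓)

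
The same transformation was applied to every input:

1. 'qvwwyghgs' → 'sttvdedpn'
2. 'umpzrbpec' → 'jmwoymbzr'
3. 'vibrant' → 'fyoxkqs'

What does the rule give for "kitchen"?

The pattern: move the first character to the end, then shift every letter 3 places backward in the alphabet (wrapping around).
Doing the same to "kitchen": "fqzebkh".

fqzebkh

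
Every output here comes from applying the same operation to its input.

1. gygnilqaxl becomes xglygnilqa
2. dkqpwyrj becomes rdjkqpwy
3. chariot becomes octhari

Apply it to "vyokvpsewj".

What's happening: swap the first and last characters, then move the last 2 characters to the front (rotate right by 2).
For "vyokvpsewj", step one produces "jyokvpsewv"; step two turns that into "wvjyokvpse".

wvjyokvpse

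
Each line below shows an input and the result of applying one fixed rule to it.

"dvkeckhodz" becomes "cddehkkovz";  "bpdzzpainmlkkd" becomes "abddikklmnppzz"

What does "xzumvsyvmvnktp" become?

kmmnpstuvvvxyz

Looking at the pairs, the operation is to sort the characters into alphabetical order.
On "xzumvsyvmvnktp" that produces "kmmnpstuvvvxyz".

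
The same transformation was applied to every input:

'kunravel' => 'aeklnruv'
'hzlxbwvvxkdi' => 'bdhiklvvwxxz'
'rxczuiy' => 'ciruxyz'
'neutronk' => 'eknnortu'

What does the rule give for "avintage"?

Each output is the input with this applied: sort the characters into alphabetical order.
On "avintage" that produces "aaegintv".

aaegintv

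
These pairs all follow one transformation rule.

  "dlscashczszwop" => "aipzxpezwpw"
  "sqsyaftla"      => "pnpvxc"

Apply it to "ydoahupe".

valxe

The transformation: shift every letter 3 places backward in the alphabet (wrapping around), then delete the last 3 characters.
Starting from "ydoahupe": after the first operation, "valxermb"; after the second, "valxe".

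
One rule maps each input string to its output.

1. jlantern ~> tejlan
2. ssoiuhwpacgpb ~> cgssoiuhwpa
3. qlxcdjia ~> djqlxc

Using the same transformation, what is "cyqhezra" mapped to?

ezcyqh

The pattern: delete the last 2 characters, then move the last 2 characters to the front (rotate right by 2).
"cyqhezra" → "cyqhez" → "ezcyqh".
(Check on "qlxcdjia": → "qlxcdj" → "djqlxc" ✓)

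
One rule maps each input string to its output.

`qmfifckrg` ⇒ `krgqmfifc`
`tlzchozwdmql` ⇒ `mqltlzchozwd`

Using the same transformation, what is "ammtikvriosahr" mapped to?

The pattern: move the last 3 characters to the front (rotate right by 3).
"ammtikvriosahr" → "ahrammtikvrios".

ahrammtikvrios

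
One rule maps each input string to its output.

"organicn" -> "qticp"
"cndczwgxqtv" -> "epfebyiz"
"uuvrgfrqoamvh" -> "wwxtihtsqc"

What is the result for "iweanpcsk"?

kygcpr

Each output is the input with this applied: delete the last 3 characters, then shift every letter 2 places forward in the alphabet (wrapping around).
"iweanpcsk" → "iweanp" → "kygcpr".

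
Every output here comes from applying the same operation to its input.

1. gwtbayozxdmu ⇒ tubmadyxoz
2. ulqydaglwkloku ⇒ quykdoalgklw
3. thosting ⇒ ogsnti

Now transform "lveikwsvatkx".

exikktwasv

Looking at the pairs, the operation is to delete the first 2 characters, then take characters alternately from the front and the back (1st, last, 2nd, 2nd-last, ...).
"lveikwsvatkx" → "exikktwasv".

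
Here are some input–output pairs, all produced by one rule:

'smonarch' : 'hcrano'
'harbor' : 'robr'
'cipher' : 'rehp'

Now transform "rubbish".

hsibb

Rule — reverse the string, then delete the last 2 characters.
For "rubbish" the result is "hsibb".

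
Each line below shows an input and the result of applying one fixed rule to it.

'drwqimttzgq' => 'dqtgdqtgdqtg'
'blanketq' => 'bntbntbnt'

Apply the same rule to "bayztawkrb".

The transformation: keep one character in every 3, starting at position 1 (positions 1st, 4th, 7th, ...), then write the whole string 3 times in a row.
Starting from "bayztawkrb": after the first operation, "bzwb"; after the second, "bzwbbzwbbzwb".

bzwbbzwbbzwb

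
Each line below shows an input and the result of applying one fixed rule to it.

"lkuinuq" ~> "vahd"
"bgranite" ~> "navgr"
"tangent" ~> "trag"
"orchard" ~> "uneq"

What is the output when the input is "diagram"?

The rule is to shift every letter 13 places forward in the alphabet (wrapping around) — i.e. ROT13, then delete the first 3 characters.
"diagram" → "qvntenz" → "tenz".

tenz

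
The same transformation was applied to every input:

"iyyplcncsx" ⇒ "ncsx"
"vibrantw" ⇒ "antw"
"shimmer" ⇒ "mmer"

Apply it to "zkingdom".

In each case the input is transformed by: keep only the last 4 characters.
On "zkingdom" that produces "gdom".

gdom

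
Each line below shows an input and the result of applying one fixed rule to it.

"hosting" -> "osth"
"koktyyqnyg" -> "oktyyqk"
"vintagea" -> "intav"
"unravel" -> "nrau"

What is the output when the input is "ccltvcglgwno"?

The rule is to delete the last 3 characters, then move the first character to the end.
Starting from "ccltvcglgwno": after the first operation, "ccltvcglg"; after the second, "cltvcglgc".

cltvcglgc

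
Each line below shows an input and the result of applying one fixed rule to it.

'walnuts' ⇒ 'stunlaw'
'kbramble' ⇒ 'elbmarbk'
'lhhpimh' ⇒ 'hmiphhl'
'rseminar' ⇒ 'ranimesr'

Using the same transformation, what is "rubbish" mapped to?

Each output is the input with this applied: reverse the string.
For "rubbish" the result is "hsibbur".

hsibbur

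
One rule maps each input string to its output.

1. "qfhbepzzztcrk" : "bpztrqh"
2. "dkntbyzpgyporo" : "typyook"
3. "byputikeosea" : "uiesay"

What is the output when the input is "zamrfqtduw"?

Looking at the pairs, the operation is to move the first 3 characters to the end (rotate left by 3), then keep every other character starting from the first (positions 1st, 3rd, 5th, ...).
Starting from "zamrfqtduw": after the first operation, "rfqtduwzam"; after the second, "rqdwa".

rqdwa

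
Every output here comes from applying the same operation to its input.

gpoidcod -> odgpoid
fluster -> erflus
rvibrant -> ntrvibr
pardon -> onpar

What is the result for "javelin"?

Each output is the input with this applied: move the last 3 characters to the front (rotate right by 3), then delete the first character.
Working it through for "javelin": intermediate "linjave", final "injave".

injave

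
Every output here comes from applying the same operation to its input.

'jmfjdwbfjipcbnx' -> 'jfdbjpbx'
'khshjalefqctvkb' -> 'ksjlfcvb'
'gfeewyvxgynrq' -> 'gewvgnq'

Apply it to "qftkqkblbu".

qtqbb

Each output is the input with this applied: keep every other character starting from the first (positions 1st, 3rd, 5th, ...).
On "qftkqkblbu" that produces "qtqbb".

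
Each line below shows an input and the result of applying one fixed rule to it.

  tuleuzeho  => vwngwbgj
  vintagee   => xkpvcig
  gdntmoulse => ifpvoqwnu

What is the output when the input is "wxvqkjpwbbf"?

In each case the input is transformed by: shift every letter 2 places forward in the alphabet (wrapping around), then delete the last character.
For "wxvqkjpwbbf", step one produces "yzxsmlryddh"; step two turns that into "yzxsmlrydd".

yzxsmlrydd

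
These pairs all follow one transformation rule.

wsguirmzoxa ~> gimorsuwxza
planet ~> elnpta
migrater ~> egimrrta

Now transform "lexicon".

eilnoxc

In each case the input is transformed by: sort the characters into alphabetical order, then move the first character to the end.
For "lexicon" the result is "eilnoxc".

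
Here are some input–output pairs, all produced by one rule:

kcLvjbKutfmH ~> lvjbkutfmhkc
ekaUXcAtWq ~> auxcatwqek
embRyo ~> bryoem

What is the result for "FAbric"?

Looking at the pairs, the operation is to move the first 2 characters to the end (rotate left by 2), then convert every letter to lowercase.
"FAbric" → "bricFA" → "bricfa".

bricfa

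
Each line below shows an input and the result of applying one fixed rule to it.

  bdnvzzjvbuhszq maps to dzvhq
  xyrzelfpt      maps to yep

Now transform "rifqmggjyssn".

imjs

Each output is the input with this applied: keep one character in every 3, starting at position 2 (positions 2nd, 5th, 8th, ...).
Doing the same to "rifqmggjyssn": "imjs".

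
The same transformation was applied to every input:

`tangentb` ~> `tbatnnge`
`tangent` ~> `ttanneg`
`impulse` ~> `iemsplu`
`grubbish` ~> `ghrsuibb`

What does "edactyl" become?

The pattern: take characters alternately from the front and the back (1st, last, 2nd, 2nd-last, ...).
Doing the same to "edactyl": "eldyatc".

eldyatc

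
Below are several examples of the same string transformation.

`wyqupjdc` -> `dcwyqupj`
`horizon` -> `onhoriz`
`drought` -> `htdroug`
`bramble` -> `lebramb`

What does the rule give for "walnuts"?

Rule — move the last 2 characters to the front (rotate right by 2).
So "walnuts" becomes "tswalnu".

tswalnu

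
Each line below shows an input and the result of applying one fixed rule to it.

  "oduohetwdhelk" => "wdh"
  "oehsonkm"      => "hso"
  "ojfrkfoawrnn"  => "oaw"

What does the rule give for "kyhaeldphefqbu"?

The rule is to move the last 3 characters to the front (rotate right by 3), then keep only the last 3 characters.
Doing the same to "kyhaeldphefqbu": "hef".

hef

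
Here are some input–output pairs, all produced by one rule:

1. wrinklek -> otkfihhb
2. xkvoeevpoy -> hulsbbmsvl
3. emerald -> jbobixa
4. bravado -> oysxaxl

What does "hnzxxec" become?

In each case the input is transformed by: shift every letter 3 places backward in the alphabet (wrapping around), then swap each adjacent pair of characters (1↔2, 3↔4, ...).
On "hnzxxec": the first step gives "ekwuubz", and the second then gives "keuwbuz".

keuwbuz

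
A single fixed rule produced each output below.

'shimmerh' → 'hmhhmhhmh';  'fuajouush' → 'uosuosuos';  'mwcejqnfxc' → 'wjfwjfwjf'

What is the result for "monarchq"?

Each output is the input with this applied: keep one character in every 3, starting at position 2 (positions 2nd, 5th, 8th, ...), then write the whole string 3 times in a row.
Working it through for "monarchq": intermediate "orq", final "orqorqorq".

orqorqorq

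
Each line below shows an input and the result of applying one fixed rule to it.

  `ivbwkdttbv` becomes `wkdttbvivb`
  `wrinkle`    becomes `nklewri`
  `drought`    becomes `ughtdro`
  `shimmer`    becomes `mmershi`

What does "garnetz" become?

netzgar

Looking at the pairs, the operation is to move the first 3 characters to the end (rotate left by 3).
Doing the same to "garnetz": "netzgar".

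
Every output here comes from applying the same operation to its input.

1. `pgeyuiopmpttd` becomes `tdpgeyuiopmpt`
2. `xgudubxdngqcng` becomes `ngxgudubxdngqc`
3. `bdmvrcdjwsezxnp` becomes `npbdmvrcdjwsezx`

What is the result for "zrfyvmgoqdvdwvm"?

vmzrfyvmgoqdvdw

Rule — move the last 2 characters to the front (rotate right by 2).
For "zrfyvmgoqdvdwvm" the result is "vmzrfyvmgoqdvdw".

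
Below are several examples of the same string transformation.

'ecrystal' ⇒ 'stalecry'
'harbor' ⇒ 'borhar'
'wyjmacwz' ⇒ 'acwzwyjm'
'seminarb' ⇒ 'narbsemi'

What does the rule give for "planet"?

netpla

The transformation: swap the front and back halves of the string.
For "planet" the result is "netpla".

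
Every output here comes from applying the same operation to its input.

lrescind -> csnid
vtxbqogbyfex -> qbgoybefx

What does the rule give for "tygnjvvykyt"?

Rule — delete the first 3 characters, then swap each adjacent pair of characters (1↔2, 3↔4, ...).
Applying both steps to "tygnjvvykyt": "njvvykyt", then "jnvvkyty".

jnvvkyty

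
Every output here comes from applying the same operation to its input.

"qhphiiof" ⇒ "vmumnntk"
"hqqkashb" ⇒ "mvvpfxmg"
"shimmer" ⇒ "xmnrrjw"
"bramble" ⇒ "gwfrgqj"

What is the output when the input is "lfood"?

qktti

The pattern: shift every letter 5 places forward in the alphabet (wrapping around).
So "lfood" becomes "qktti".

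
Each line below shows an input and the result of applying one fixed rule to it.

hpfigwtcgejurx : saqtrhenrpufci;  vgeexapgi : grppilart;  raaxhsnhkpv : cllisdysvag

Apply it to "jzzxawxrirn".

ukkilhictcy

The transformation: shift every letter 11 places forward in the alphabet (wrapping around).
On "jzzxawxrirn" that produces "ukkilhictcy".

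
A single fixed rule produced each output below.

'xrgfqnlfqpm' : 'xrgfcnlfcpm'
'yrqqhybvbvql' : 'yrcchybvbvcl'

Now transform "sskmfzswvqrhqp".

What's happening: replace every "q" with "c".
Applying that to "sskmfzswvqrhqp" gives "sskmfzswvcrhcp".

sskmfzswvcrhcp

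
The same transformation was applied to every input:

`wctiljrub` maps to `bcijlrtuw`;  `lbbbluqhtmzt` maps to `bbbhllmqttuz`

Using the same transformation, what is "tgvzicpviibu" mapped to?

The pattern: sort the characters into alphabetical order.
On "tgvzicpviibu" that produces "bcgiiiptuvvz".

bcgiiiptuvvz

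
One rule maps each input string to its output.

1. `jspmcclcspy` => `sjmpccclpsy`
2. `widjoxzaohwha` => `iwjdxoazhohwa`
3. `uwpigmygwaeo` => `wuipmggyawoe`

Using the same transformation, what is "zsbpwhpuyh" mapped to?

The pattern: swap each adjacent pair of characters (1↔2, 3↔4, ...).
Doing the same to "zsbpwhpuyh": "szpbhwuphy".

szpbhwuphy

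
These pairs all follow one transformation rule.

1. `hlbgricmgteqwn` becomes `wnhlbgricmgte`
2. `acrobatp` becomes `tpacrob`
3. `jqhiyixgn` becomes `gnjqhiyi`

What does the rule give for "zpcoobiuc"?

uczpcoob

What's happening: move the last 2 characters to the front (rotate right by 2), then delete the last character.
"zpcoobiuc" → "uczpcoobi" → "uczpcoob".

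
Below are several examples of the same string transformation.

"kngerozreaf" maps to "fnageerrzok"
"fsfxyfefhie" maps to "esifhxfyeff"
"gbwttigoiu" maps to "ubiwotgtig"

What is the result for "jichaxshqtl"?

In each case the input is transformed by: take characters alternately from the front and the back (1st, last, 2nd, 2nd-last, ...), then move the first character to the end.
Applying that to "jichaxshqtl" gives "litcqhhasxj".

litcqhhasxj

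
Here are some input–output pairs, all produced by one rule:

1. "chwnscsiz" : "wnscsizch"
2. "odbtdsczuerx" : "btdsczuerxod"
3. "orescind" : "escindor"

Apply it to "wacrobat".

The rule is to move the first 2 characters to the end (rotate left by 2).
"wacrobat" → "crobatwa".

crobatwa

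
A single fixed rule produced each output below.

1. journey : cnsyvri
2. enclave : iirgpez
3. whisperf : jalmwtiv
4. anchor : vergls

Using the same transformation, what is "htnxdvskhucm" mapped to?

qlxrbhzwolyg

The rule is to shift every letter 4 places forward in the alphabet (wrapping around), then move the last character to the front.
For "htnxdvskhucm" the result is "qlxrbhzwolyg".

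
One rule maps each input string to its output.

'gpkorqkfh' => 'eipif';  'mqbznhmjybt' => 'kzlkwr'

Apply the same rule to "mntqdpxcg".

krbve

Looking at the pairs, the operation is to keep every other character starting from the first (positions 1st, 3rd, 5th, ...), then shift every letter 2 places backward in the alphabet (wrapping around).
"mntqdpxcg" → "mtdxg" → "krbve".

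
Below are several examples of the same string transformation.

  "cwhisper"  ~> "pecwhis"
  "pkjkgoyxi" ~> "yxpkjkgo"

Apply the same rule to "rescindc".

The rule is to delete the last character, then move the last 2 characters to the front (rotate right by 2).
Starting from "rescindc": after the first operation, "rescind"; after the second, "ndresci".

ndresci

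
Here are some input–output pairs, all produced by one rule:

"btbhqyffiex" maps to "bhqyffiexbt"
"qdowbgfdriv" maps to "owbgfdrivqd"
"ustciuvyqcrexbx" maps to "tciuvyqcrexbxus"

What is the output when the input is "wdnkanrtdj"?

In each case the input is transformed by: move the first 2 characters to the end (rotate left by 2).
On "wdnkanrtdj" that produces "nkanrtdjwd".

nkanrtdjwd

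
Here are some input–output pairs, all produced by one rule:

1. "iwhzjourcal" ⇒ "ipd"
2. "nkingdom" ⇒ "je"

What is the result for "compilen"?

nm

Each output is the input with this applied: keep one character in every 3, starting at position 3 (positions 3rd, 6th, 9th, ...), then shift every letter 1 place forward in the alphabet (wrapping around).
"compilen" → "ml" → "nm".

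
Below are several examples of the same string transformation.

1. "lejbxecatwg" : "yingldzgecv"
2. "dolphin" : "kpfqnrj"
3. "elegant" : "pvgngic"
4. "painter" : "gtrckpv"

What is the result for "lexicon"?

qpngzke

Rule — shift every letter 2 places forward in the alphabet (wrapping around), then move the last 2 characters to the front (rotate right by 2).
On "lexicon" that produces "qpngzke".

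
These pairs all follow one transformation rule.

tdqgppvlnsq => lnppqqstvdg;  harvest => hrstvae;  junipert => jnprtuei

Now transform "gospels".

lopsseg

The rule is to sort the characters into alphabetical order, then move the first 2 characters to the end (rotate left by 2).
Applying both steps to "gospels": "eglopss", then "lopsseg".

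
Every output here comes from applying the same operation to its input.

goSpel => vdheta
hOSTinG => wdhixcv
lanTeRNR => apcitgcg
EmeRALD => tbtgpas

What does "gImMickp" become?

Each output is the input with this applied: shift every letter 11 places backward in the alphabet (wrapping around), then convert every letter to lowercase.
Working it through for "gImMickp": intermediate "vXbBxrze", final "vxbbxrze".

vxbbxrze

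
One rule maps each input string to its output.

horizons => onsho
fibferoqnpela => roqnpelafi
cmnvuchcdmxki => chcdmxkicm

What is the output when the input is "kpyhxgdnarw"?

Rule — move the first 2 characters to the end (rotate left by 2), then delete the first 3 characters.
Starting from "kpyhxgdnarw": after the first operation, "yhxgdnarwkp"; after the second, "gdnarwkp".

gdnarwkp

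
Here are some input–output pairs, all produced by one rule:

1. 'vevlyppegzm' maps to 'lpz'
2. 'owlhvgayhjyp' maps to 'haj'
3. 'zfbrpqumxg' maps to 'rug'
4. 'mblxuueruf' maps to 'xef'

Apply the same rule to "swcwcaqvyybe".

Rule — delete the first 3 characters, then keep one character in every 3, starting at position 1 (positions 1st, 4th, 7th, ...).
"swcwcaqvyybe" → "wcaqvyybe" → "wqy".

wqy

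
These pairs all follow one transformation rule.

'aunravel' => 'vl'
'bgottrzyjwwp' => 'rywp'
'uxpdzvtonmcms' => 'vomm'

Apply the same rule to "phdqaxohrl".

Looking at the pairs, the operation is to keep every other character starting from the second (positions 2nd, 4th, 6th, ...), then delete the first 2 characters.
Working it through for "phdqaxohrl": intermediate "hqxhl", final "xhl".
(Check on "bgottrzyjwwp": → "gtrywp" → "rywp" ✓)

xhl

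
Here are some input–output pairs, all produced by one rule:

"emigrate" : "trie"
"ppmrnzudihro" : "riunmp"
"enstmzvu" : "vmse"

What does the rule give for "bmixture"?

The transformation: reverse the string, then keep every other character starting from the second (positions 2nd, 4th, 6th, ...).
Working it through for "bmixture": intermediate "erutximb", final "rtib".

rtib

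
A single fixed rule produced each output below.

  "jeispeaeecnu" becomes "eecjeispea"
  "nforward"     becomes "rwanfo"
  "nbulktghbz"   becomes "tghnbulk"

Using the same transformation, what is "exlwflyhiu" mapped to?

lyhexlwf

The transformation: delete the last 2 characters, then move the last 3 characters to the front (rotate right by 3).
On "exlwflyhiu": the first step gives "exlwflyh", and the second then gives "lyhexlwf".
(Check on "nforward": → "nforwa" → "rwanfo" ✓)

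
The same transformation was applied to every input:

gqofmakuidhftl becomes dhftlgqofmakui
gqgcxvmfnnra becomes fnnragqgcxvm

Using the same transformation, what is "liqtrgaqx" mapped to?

rgaqxliqt

Each output is the input with this applied: move the last 3 characters to the front (rotate right by 3), then move the last 2 characters to the front (rotate right by 2).
For "liqtrgaqx", step one produces "aqxliqtrg"; step two turns that into "rgaqxliqt".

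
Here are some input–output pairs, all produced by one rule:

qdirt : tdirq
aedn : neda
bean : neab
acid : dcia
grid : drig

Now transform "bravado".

oravadb

In each case the input is transformed by: swap the first and last characters.
"bravado" → "oravadb".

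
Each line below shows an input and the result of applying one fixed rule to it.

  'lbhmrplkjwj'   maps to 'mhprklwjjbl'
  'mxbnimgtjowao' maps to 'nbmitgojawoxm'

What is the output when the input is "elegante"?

Looking at the pairs, the operation is to swap each adjacent pair of characters (1↔2, 3↔4, ...), then move the first 2 characters to the end (rotate left by 2).
On "elegante": the first step gives "legenaet", and the second then gives "genaetle".

genaetle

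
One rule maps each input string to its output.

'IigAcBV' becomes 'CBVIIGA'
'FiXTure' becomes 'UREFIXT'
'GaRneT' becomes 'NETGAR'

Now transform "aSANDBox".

Each output is the input with this applied: move the last 3 characters to the front (rotate right by 3), then convert every letter to uppercase.
Doing the same to "aSANDBox": "BOXASAND".
(Check on "GaRneT": → "neTGaR" → "NETGAR" ✓)

BOXASAND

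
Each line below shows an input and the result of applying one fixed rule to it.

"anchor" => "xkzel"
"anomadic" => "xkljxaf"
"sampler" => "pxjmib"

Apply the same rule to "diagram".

afxdox

Rule — shift every letter 3 places backward in the alphabet (wrapping around), then delete the last character.
"diagram" → "afxdoxj" → "afxdox".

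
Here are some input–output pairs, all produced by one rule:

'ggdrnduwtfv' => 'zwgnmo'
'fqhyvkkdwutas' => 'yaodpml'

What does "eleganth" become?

xxtm

The pattern: shift every letter 7 places backward in the alphabet (wrapping around), then keep every other character starting from the first (positions 1st, 3rd, 5th, ...).
"eleganth" → "xexztgma" → "xxtm".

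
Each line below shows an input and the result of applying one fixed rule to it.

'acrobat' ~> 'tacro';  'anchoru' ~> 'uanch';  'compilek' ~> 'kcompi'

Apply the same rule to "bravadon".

nbrava

In each case the input is transformed by: move the last character to the front, then delete the last 2 characters.
Working it through for "bravadon": intermediate "nbravado", final "nbrava".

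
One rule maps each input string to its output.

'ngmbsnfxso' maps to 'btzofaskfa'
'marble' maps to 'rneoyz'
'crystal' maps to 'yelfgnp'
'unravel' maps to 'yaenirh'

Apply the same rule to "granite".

What's happening: shift every letter 13 places forward in the alphabet (wrapping around) — i.e. ROT13, then swap the first and last characters.
"granite" → "tenavgr" → "renavgt".

renavgt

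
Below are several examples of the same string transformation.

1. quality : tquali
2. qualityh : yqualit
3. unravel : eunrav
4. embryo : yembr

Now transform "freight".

hfreig

What's happening: delete the last character, then move the last character to the front.
Working it through for "freight": intermediate "freigh", final "hfreig".
(Check on "embryo": → "embry" → "yembr" ✓)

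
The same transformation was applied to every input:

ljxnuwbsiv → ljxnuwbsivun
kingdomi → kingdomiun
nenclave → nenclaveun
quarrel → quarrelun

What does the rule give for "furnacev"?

The rule is to append "un".
Doing the same to "furnacev": "furnacevun".

furnacevun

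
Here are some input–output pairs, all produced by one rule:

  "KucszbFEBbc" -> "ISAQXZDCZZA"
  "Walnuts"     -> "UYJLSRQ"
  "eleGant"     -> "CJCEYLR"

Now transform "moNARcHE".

KMLYPAFC

The pattern: shift every letter 2 places backward in the alphabet (wrapping around), then convert every letter to uppercase.
Applying both steps to "moNARcHE": "kmLYPaFC", then "KMLYPAFC".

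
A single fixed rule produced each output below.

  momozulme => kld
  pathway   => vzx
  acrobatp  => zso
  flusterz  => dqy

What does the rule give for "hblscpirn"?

hqm

What's happening: shift every letter 1 place backward in the alphabet (wrapping around), then keep only the last 3 characters.
Working it through for "hblscpirn": intermediate "gakrbohqm", final "hqm".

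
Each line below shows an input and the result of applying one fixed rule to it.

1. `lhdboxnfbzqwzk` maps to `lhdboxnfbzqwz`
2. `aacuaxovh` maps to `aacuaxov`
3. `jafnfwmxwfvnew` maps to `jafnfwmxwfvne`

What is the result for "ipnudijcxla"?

ipnudijcxl

The rule is to delete the last character.
On "ipnudijcxla" that produces "ipnudijcxl".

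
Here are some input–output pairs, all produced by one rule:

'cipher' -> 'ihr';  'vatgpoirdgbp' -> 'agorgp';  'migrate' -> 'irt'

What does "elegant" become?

The rule is to keep every other character starting from the second (positions 2nd, 4th, 6th, ...).
So "elegant" becomes "lgn".

lgn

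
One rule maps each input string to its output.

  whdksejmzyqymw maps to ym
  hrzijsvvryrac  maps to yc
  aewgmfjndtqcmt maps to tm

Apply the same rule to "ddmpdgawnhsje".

he

Each output is the input with this applied: keep one character in every 3, starting at position 1 (positions 1st, 4th, 7th, ...), then delete the first 3 characters.
Applying that to "ddmpdgawnhsje" gives "he".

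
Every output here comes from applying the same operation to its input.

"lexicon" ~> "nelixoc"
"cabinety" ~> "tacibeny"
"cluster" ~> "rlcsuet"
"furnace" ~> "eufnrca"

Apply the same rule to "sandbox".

Rule — swap each adjacent pair of characters (1↔2, 3↔4, ...), then move the last character to the front.
Starting from "sandbox": after the first operation, "asdnobx"; after the second, "xasdnob".

xasdnob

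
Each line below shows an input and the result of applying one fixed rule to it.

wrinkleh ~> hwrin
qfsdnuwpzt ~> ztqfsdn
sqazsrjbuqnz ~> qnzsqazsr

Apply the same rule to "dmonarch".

Looking at the pairs, the operation is to swap the front and back halves of the string, then delete the first 3 characters.
On "dmonarch": the first step gives "archdmon", and the second then gives "hdmon".
(Check on "qfsdnuwpzt": → "uwpztqfsdn" → "ztqfsdn" ✓)

hdmon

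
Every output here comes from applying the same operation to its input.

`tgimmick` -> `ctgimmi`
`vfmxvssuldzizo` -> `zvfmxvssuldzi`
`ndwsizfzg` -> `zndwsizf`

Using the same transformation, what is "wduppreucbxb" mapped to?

xwduppreucb

The pattern: delete the last character, then move the last character to the front.
Applying both steps to "wduppreucbxb": "wduppreucbx", then "xwduppreucb".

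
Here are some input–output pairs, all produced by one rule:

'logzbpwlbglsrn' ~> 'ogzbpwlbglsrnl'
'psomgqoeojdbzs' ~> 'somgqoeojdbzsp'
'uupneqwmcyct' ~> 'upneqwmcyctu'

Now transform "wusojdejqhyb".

Each output is the input with this applied: move the first character to the end.
For "wusojdejqhyb" the result is "usojdejqhybw".

usojdejqhybw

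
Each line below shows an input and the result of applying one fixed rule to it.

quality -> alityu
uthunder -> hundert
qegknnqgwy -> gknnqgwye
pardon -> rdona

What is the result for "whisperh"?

isperhh

The transformation: delete the first character, then move the first character to the end.
Working it through for "whisperh": intermediate "hisperh", final "isperhh".
(Check on "quality": → "uality" → "alityu" ✓)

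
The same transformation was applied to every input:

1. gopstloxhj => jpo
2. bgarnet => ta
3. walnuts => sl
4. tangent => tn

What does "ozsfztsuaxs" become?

ssut

Each output is the input with this applied: take characters alternately from the front and the back (1st, last, 2nd, 2nd-last, ...), then keep one character in every 3, starting at position 2 (positions 2nd, 5th, 8th, ...).
Working it through for "ozsfztsuaxs": intermediate "oszxsafuzst", final "ssut".
(Check on "tangent": → "ttanneg" → "tn" ✓)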